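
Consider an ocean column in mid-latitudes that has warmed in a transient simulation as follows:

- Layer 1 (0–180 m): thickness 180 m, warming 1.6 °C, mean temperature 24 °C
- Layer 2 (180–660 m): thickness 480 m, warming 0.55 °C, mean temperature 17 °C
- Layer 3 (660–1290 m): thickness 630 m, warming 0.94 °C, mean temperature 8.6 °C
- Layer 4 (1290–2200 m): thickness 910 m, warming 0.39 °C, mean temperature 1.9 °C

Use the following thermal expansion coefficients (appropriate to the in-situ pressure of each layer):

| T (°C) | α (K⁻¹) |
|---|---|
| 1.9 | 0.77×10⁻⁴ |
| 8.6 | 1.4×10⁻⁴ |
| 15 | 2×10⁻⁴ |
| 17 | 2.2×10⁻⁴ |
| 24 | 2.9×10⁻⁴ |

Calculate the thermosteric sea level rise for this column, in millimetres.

Layer 1 at 24 °C → α = 2.9×10⁻⁴ K⁻¹
Layer 2 at 17 °C → α = 2.2×10⁻⁴ K⁻¹
Layer 3 at 8.6 °C → α = 1.4×10⁻⁴ K⁻¹
Layer 4 at 1.9 °C → α = 0.77×10⁻⁴ K⁻¹
1.6 × 2.9×10⁻⁴ × 180 = 0.08352 m
Layer 2: 0.55 × 2.2×10⁻⁴ × 480 = 0.05808 m
Layer 3: 0.94 × 630 × 1.4×10⁻⁴ = 0.082908 m
0.77×10⁻⁴ × 910 × 0.39 = 0.0273273 m
Δh = 0.08352 + 0.05808 + 0.082908 + 0.0273273 = 0.2518353 m ≈ 250 mm

Δh = 250 mm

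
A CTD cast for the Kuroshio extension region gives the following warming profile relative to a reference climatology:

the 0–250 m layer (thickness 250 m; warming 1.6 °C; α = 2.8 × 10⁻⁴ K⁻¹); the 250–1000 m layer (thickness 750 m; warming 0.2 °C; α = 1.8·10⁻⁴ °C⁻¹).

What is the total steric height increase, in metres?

0.14 m of thermosteric rise

0–250 m: 1.6 × 2.8×10⁻⁴ × 250 = 0.11200 m
Layer 2: 750 × 1.8×10⁻⁴ × 0.2 = 0.02700 m
Δh = 0.11200 + 0.02700 = 0.13900 m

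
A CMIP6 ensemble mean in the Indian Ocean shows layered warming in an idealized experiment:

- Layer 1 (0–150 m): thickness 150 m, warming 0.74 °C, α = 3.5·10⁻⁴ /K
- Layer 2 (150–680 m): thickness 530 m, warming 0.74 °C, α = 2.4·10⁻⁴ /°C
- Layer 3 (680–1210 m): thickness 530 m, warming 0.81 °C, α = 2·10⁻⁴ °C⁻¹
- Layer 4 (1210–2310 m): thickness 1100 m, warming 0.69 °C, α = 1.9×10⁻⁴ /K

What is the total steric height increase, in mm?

150 × 0.74 × 3.5×10⁻⁴ = 0.03885 m
0.74 × 530 × 2.4×10⁻⁴ = 0.094128 m
Layer 3: 0.81 × 530 × 2×10⁻⁴ = 0.08586 m
1.9×10⁻⁴ × 1100 × 0.69 = 0.14421 m
Δh = 0.03885 + 0.094128 + 0.08586 + 0.14421 = 0.363048 m

360 mm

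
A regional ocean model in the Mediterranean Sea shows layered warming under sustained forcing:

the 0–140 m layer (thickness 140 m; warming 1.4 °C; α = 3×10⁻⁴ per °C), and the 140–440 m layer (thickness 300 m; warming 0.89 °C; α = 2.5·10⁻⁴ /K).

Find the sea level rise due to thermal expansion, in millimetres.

Layer 1: 1.4 × 140 × 3×10⁻⁴ = 0.05880 m
0.89 × 2.5×10⁻⁴ × 300 = 0.06675 m
Δh = 0.05880 + 0.06675 = 0.12555 m ≈ 126 mm

126 mm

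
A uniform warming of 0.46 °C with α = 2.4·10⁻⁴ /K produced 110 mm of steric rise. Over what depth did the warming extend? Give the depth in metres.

about 996 m

H = Δh/(αΔT) = 0.11 / (2.4×10⁻⁴ × 0.46) ≈ 996.4 m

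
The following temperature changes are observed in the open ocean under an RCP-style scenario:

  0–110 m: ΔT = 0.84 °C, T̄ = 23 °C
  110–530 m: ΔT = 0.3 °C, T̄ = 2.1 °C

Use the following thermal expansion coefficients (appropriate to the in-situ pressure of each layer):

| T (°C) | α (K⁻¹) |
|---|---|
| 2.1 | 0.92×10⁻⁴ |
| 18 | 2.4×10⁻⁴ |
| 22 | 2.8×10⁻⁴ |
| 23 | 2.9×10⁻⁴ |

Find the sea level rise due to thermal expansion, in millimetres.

Layer 1 at 23 °C → α = 2.9×10⁻⁴ K⁻¹
Layer 2 at 2.1 °C → α = 0.92×10⁻⁴ K⁻¹
110 × 2.9×10⁻⁴ × 0.84 = 0.026796 m
420 × 0.3 × 0.92×10⁻⁴ = 0.011592 m
Δh = 0.026796 + 0.011592 = 0.038388 m ≈ 38.4 mm

38.4 mm of thermosteric rise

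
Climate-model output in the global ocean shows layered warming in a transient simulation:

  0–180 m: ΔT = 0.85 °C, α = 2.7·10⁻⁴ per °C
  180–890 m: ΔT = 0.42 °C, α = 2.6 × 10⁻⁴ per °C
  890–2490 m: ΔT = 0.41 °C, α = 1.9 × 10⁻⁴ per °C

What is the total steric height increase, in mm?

about 240 mm

2.7×10⁻⁴ × 0.85 × 180 = 0.04131 m
0.42 × 2.6×10⁻⁴ × 710 = 0.077532 m
1600 × 1.9×10⁻⁴ × 0.41 = 0.12464 m
Δh = 0.04131 + 0.077532 + 0.12464 = 0.243482 m ≈ 240 mm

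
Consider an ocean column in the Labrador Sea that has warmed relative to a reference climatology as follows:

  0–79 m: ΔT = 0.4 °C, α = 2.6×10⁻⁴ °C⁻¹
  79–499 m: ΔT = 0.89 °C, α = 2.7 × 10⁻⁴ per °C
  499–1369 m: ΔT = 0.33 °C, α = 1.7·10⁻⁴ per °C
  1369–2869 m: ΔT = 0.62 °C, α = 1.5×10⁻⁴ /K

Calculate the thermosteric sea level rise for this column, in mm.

Δh ≈ 297 mm

0–79 m: 0.4 × 79 × 2.6×10⁻⁴ = 0.008216 m
Layer 2: 0.89 × 420 × 2.7×10⁻⁴ = 0.100926 m
Layer 3: 0.33 × 1.7×10⁻⁴ × 870 = 0.048807 m
0.62 × 1.5×10⁻⁴ × 1500 = 0.13950 m
Δh = 0.008216 + 0.100926 + 0.048807 + 0.13950 = 0.297449 m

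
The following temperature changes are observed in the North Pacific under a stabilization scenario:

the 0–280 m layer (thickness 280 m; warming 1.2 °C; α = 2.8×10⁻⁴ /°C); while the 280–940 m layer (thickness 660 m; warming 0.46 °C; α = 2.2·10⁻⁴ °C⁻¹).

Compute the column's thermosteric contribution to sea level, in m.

Δh ≈ 0.161 m

Layer 1: 280 × 1.2 × 2.8×10⁻⁴ = 0.09408 m
280–940 m: 0.46 × 2.2×10⁻⁴ × 660 = 0.066792 m
Δh = 0.09408 + 0.066792 = 0.160872 m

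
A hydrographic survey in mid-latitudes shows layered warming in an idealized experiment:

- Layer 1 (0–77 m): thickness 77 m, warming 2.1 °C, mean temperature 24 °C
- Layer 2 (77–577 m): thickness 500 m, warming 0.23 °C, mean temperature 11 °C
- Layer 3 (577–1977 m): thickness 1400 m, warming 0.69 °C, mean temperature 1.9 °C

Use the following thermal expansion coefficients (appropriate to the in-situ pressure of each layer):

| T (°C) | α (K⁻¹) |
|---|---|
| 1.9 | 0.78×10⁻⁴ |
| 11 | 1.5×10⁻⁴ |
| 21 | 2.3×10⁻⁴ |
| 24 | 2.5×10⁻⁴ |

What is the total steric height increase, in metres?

Δh ≈ 0.133 m

Layer 1 at 24 °C → α = 2.5×10⁻⁴ K⁻¹
Layer 2 at 11 °C → α = 1.5×10⁻⁴ K⁻¹
Layer 3 at 1.9 °C → α = 0.78×10⁻⁴ K⁻¹
Layer 1: 77 × 2.1 × 2.5×10⁻⁴ = 0.040425 m
77–577 m: 1.5×10⁻⁴ × 0.23 × 500 = 0.01725 m
1400 × 0.78×10⁻⁴ × 0.69 = 0.075348 m
Δh = 0.040425 + 0.01725 + 0.075348 = 0.133023 m ≈ 0.133 m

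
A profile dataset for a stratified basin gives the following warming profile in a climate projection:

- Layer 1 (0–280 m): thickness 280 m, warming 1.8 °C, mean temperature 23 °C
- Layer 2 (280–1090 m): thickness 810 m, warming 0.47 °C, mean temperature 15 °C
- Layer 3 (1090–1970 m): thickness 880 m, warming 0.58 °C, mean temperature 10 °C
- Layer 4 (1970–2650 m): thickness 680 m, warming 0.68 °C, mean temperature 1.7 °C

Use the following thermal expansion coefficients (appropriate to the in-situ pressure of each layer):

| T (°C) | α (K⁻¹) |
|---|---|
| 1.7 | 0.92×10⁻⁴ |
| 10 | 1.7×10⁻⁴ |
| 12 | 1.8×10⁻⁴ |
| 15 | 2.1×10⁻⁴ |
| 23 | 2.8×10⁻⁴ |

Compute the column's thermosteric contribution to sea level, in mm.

350 mm of thermosteric rise

Layer 1 at 23 °C → α = 2.8×10⁻⁴ K⁻¹
Layer 2 at 15 °C → α = 2.1×10⁻⁴ K⁻¹
Layer 3 at 10 °C → α = 1.7×10⁻⁴ K⁻¹
Layer 4 at 1.7 °C → α = 0.92×10⁻⁴ K⁻¹
Layer 1: 280 × 1.8 × 2.8×10⁻⁴ = 0.14112 m
0.47 × 2.1×10⁻⁴ × 810 = 0.079947 m
0.58 × 880 × 1.7×10⁻⁴ = 0.086768 m
1970–2650 m: 0.68 × 680 × 0.92×10⁻⁴ = 0.0425408 m
Δh = 0.14112 + 0.079947 + 0.086768 + 0.0425408 = 0.3503758 m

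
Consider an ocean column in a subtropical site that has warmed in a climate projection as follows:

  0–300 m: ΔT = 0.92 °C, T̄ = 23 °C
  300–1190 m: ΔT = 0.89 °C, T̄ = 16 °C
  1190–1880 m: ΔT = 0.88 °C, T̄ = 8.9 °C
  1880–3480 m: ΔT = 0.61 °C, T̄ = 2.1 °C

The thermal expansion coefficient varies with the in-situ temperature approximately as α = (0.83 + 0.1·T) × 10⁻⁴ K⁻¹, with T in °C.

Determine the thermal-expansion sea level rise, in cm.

Layer 1: α = (0.83 + 0.1×23)×10⁻⁴ = 3.13×10⁻⁴ K⁻¹
Layer 2: α = (0.83 + 0.1×16)×10⁻⁴ = 2.43×10⁻⁴ K⁻¹
Layer 3: α = (0.83 + 0.1×8.9)×10⁻⁴ = 1.72×10⁻⁴ K⁻¹
Layer 4: α = (0.83 + 0.1×2.1)×10⁻⁴ = 1.04×10⁻⁴ K⁻¹
Layer 1: 300 × 3.13×10⁻⁴ × 0.92 = 0.086388 m
890 × 2.43×10⁻⁴ × 0.89 = 0.1924803 m
1.72×10⁻⁴ × 0.88 × 690 = 0.1044384 m
Layer 4: 1.04×10⁻⁴ × 0.61 × 1600 = 0.101504 m
Δh = 0.086388 + 0.1924803 + 0.1044384 + 0.101504 = 0.4848107 m ≈ 48 cm

48 cm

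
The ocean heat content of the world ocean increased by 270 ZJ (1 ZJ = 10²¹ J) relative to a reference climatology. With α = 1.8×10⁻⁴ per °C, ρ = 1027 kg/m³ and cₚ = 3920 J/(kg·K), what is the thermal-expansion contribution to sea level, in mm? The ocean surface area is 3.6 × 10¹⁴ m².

Per unit area: Q = 270×10²¹ / (3.6×10¹⁴) = 7.5×10⁸ J/m²
Δh = αQ/(ρcₚ) = 1.8×10⁻⁴ × 7.5×10⁸ / (1027 × 3920) ≈ 0.033533 m

34 mm of thermosteric rise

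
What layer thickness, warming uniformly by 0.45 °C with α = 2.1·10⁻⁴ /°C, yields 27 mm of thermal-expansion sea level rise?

H = Δh/(αΔT) = 0.027 / (2.1×10⁻⁴ × 0.45) ≈ 285.7 m

about 286 m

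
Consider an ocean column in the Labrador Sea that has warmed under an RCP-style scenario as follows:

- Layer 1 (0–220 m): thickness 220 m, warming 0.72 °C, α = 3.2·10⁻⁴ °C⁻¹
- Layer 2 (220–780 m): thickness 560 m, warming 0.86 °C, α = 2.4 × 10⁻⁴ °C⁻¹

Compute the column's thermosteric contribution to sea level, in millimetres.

3.2×10⁻⁴ × 220 × 0.72 = 0.050688 m
2.4×10⁻⁴ × 560 × 0.86 = 0.115584 m
Δh = 0.050688 + 0.115584 = 0.166272 m ≈ 170 mm

Δh = 170 mm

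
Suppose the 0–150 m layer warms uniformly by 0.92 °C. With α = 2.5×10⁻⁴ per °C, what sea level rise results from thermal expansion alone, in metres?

Δh = αΔT·H = 2.5×10⁻⁴ × 0.92 × 150 = 0.03450 m

Δh = 0.035 m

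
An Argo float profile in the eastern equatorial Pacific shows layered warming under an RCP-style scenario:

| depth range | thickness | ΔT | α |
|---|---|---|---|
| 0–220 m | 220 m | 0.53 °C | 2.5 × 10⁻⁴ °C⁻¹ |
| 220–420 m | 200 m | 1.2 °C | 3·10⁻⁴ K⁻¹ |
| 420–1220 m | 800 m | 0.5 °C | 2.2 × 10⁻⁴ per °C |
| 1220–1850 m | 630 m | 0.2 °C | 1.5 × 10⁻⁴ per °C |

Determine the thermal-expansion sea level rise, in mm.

about 208 mm

Layer 1: 0.53 × 2.5×10⁻⁴ × 220 = 0.02915 m
Layer 2: 1.2 × 3×10⁻⁴ × 200 = 0.07200 m
Layer 3: 800 × 2.2×10⁻⁴ × 0.5 = 0.08800 m
1.5×10⁻⁴ × 630 × 0.2 = 0.01890 m
Δh = 0.02915 + 0.07200 + 0.08800 + 0.01890 = 0.20805 m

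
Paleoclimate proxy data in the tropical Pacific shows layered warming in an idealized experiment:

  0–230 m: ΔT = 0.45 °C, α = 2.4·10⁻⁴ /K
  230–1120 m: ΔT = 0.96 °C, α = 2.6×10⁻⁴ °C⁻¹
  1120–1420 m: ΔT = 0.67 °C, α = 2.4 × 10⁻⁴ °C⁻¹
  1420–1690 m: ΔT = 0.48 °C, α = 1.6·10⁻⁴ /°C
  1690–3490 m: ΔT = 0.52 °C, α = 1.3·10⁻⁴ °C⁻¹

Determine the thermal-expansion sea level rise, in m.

Δh ≈ 0.438 m

0–230 m: 0.45 × 2.4×10⁻⁴ × 230 = 0.02484 m
230–1120 m: 0.96 × 2.6×10⁻⁴ × 890 = 0.222144 m
300 × 2.4×10⁻⁴ × 0.67 = 0.04824 m
Layer 4: 270 × 0.48 × 1.6×10⁻⁴ = 0.020736 m
0.52 × 1800 × 1.3×10⁻⁴ = 0.12168 m
Δh = 0.02484 + 0.222144 + 0.04824 + 0.020736 + 0.12168 = 0.43764 m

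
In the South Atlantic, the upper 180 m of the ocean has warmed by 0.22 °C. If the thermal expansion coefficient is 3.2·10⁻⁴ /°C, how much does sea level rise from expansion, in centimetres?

1.3 cm

Δh = αΔT·H = 3.2×10⁻⁴ × 0.22 × 180 = 0.012672 m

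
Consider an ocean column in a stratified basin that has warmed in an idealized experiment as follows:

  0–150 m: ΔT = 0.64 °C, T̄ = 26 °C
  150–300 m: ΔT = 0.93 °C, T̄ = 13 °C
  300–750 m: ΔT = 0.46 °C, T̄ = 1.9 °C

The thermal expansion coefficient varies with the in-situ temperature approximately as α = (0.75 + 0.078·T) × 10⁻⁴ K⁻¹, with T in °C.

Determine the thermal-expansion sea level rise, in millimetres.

Δh = 69.9 mm

Layer 1: α = (0.75 + 0.078×26)×10⁻⁴ = 2.778×10⁻⁴ K⁻¹
Layer 2: α = (0.75 + 0.078×13)×10⁻⁴ = 1.764×10⁻⁴ K⁻¹
Layer 3: α = (0.75 + 0.078×1.9)×10⁻⁴ = 0.8982×10⁻⁴ K⁻¹
0–150 m: 0.64 × 2.778×10⁻⁴ × 150 = 0.0266688 m
1.764×10⁻⁴ × 0.93 × 150 = 0.0246078 m
Layer 3: 0.8982×10⁻⁴ × 450 × 0.46 = 0.01859274 m
Δh = 0.0266688 + 0.0246078 + 0.01859274 = 0.06986934 m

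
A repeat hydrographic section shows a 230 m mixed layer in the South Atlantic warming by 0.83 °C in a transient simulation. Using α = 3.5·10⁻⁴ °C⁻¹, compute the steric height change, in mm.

Δh = αΔT·H = 3.5×10⁻⁴ × 0.83 × 230 = 0.066815 m

66.8 mm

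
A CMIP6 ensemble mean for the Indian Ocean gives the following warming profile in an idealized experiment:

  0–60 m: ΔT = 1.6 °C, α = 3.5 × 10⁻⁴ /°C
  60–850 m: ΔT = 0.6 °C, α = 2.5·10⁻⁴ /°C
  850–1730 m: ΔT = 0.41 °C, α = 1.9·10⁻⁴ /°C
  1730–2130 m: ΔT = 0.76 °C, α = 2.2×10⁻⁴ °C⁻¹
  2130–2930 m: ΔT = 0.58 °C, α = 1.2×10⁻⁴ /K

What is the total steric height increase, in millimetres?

about 343 mm

60 × 3.5×10⁻⁴ × 1.6 = 0.03360 m
Layer 2: 790 × 0.6 × 2.5×10⁻⁴ = 0.11850 m
850–1730 m: 0.41 × 880 × 1.9×10⁻⁴ = 0.068552 m
Layer 4: 400 × 2.2×10⁻⁴ × 0.76 = 0.06688 m
Layer 5: 0.58 × 800 × 1.2×10⁻⁴ = 0.05568 m
Δh = 0.03360 + 0.11850 + 0.068552 + 0.06688 + 0.05568 = 0.343212 m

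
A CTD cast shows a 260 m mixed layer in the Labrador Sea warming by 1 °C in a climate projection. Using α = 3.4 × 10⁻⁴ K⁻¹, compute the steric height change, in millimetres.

88.4 mm

Δh = αΔT·H = 3.4×10⁻⁴ × 1 × 260 = 0.08840 m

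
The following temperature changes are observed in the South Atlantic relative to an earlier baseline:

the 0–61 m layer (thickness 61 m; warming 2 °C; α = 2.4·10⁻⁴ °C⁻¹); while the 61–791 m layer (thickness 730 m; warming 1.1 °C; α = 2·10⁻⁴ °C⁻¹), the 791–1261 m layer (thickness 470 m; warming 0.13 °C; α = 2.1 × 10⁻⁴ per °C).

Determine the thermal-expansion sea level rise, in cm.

Layer 1: 2.4×10⁻⁴ × 2 × 61 = 0.02928 m
61–791 m: 730 × 1.1 × 2×10⁻⁴ = 0.16060 m
0.13 × 470 × 2.1×10⁻⁴ = 0.012831 m
Δh = 0.02928 + 0.16060 + 0.012831 = 0.202711 m

Δh ≈ 20 cm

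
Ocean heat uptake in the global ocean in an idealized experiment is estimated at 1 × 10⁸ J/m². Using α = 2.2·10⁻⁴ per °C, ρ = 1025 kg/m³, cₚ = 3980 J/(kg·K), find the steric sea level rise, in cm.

Δh = αQ/(ρcₚ) = 2.2×10⁻⁴ × 1×10⁸ / (1025 × 3980) ≈ 0.0053928 m

0.54 cm of thermosteric rise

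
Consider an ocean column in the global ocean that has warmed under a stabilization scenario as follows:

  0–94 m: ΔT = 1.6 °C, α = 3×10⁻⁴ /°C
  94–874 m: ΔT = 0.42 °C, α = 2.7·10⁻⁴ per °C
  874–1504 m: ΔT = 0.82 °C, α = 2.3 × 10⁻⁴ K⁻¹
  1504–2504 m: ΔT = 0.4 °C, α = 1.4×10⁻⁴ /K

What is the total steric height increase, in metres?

Layer 1: 3×10⁻⁴ × 1.6 × 94 = 0.04512 m
780 × 0.42 × 2.7×10⁻⁴ = 0.088452 m
874–1504 m: 2.3×10⁻⁴ × 0.82 × 630 = 0.118818 m
Layer 4: 0.4 × 1.4×10⁻⁴ × 1000 = 0.05600 m
Δh = 0.04512 + 0.088452 + 0.118818 + 0.05600 = 0.30839 m ≈ 0.308 m

0.308 m of thermosteric rise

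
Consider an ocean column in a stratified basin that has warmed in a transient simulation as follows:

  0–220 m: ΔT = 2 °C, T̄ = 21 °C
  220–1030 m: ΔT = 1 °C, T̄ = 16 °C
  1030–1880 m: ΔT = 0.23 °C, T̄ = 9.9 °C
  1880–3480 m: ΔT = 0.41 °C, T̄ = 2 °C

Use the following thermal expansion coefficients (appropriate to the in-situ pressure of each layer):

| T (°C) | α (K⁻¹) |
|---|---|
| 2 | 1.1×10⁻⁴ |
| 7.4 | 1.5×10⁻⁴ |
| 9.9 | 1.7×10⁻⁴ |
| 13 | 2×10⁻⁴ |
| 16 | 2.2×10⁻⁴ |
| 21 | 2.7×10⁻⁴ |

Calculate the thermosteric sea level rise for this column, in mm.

400 mm of thermosteric rise

Layer 1 at 21 °C → α = 2.7×10⁻⁴ K⁻¹
Layer 2 at 16 °C → α = 2.2×10⁻⁴ K⁻¹
Layer 3 at 9.9 °C → α = 1.7×10⁻⁴ K⁻¹
Layer 4 at 2 °C → α = 1.1×10⁻⁴ K⁻¹
2.7×10⁻⁴ × 220 × 2 = 0.11880 m
220–1030 m: 1 × 2.2×10⁻⁴ × 810 = 0.17820 m
1030–1880 m: 1.7×10⁻⁴ × 0.23 × 850 = 0.033235 m
1880–3480 m: 0.41 × 1.1×10⁻⁴ × 1600 = 0.07216 m
Δh = 0.11880 + 0.17820 + 0.033235 + 0.07216 = 0.402395 m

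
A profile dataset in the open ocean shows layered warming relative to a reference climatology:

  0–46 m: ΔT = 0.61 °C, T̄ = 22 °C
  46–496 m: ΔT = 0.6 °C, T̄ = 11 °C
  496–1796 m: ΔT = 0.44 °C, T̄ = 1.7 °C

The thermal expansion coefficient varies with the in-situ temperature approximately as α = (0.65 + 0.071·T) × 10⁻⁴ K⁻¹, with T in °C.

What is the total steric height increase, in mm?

Layer 1: α = (0.65 + 0.071×22)×10⁻⁴ = 2.212×10⁻⁴ K⁻¹
Layer 2: α = (0.65 + 0.071×11)×10⁻⁴ = 1.431×10⁻⁴ K⁻¹
Layer 3: α = (0.65 + 0.071×1.7)×10⁻⁴ = 0.7707×10⁻⁴ K⁻¹
2.212×10⁻⁴ × 0.61 × 46 = 0.006206872 m
46–496 m: 0.6 × 450 × 1.431×10⁻⁴ = 0.038637 m
Layer 3: 0.44 × 0.7707×10⁻⁴ × 1300 = 0.04408404 m
Δh = 0.006206872 + 0.038637 + 0.04408404 = 0.088927912 m ≈ 88.9 mm

Δh = 88.9 mm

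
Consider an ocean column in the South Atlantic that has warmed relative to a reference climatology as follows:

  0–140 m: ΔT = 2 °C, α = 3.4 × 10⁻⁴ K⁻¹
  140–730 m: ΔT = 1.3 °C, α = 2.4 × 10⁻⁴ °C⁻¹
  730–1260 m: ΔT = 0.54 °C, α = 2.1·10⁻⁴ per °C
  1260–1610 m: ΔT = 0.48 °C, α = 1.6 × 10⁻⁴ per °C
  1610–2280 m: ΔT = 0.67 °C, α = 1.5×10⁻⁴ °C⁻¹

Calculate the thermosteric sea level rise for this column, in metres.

Layer 1: 2 × 3.4×10⁻⁴ × 140 = 0.09520 m
590 × 1.3 × 2.4×10⁻⁴ = 0.18408 m
530 × 2.1×10⁻⁴ × 0.54 = 0.060102 m
1260–1610 m: 1.6×10⁻⁴ × 350 × 0.48 = 0.02688 m
0.67 × 670 × 1.5×10⁻⁴ = 0.067335 m
Δh = 0.09520 + 0.18408 + 0.060102 + 0.02688 + 0.067335 = 0.433597 m

Δh ≈ 0.434 m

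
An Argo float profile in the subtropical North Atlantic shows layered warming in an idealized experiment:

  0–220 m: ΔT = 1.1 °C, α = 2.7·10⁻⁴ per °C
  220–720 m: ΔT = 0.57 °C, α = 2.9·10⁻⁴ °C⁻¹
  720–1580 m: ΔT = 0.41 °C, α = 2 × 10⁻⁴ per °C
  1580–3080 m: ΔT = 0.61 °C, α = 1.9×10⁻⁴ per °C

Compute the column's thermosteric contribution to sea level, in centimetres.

0–220 m: 220 × 2.7×10⁻⁴ × 1.1 = 0.06534 m
Layer 2: 2.9×10⁻⁴ × 0.57 × 500 = 0.08265 m
Layer 3: 2×10⁻⁴ × 860 × 0.41 = 0.07052 m
1580–3080 m: 1.9×10⁻⁴ × 0.61 × 1500 = 0.17385 m
Δh = 0.06534 + 0.08265 + 0.07052 + 0.17385 = 0.39236 m ≈ 39.2 cm

about 39.2 cm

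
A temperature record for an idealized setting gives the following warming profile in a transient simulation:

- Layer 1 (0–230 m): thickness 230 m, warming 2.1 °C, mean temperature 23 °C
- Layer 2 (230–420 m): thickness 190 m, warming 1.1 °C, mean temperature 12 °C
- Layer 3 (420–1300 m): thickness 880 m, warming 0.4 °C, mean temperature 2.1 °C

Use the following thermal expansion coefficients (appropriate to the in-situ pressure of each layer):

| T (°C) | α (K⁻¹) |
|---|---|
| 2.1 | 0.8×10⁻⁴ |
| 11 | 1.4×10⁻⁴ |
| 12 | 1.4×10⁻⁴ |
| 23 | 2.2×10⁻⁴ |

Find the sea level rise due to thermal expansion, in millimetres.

Layer 1 at 23 °C → α = 2.2×10⁻⁴ K⁻¹
Layer 2 at 12 °C → α = 1.4×10⁻⁴ K⁻¹
Layer 3 at 2.1 °C → α = 0.8×10⁻⁴ K⁻¹
2.1 × 2.2×10⁻⁴ × 230 = 0.10626 m
190 × 1.1 × 1.4×10⁻⁴ = 0.02926 m
Layer 3: 0.8×10⁻⁴ × 880 × 0.4 = 0.02816 m
Δh = 0.10626 + 0.02926 + 0.02816 = 0.16368 m

164 mm of thermosteric rise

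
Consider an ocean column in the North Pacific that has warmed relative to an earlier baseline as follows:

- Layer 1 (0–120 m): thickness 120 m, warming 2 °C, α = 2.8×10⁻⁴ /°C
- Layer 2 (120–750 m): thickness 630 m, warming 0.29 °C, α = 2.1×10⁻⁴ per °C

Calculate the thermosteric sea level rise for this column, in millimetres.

Layer 1: 2.8×10⁻⁴ × 120 × 2 = 0.06720 m
120–750 m: 0.29 × 630 × 2.1×10⁻⁴ = 0.038367 m
Δh = 0.06720 + 0.038367 = 0.105567 m

110 mm of thermosteric rise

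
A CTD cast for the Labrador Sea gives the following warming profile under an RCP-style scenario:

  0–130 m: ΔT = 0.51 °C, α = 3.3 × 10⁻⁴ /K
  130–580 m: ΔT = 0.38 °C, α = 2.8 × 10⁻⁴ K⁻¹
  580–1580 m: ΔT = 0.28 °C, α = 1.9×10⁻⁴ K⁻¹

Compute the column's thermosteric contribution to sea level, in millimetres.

Δh = 123 mm

0–130 m: 3.3×10⁻⁴ × 130 × 0.51 = 0.021879 m
450 × 0.38 × 2.8×10⁻⁴ = 0.04788 m
1000 × 0.28 × 1.9×10⁻⁴ = 0.05320 m
Δh = 0.021879 + 0.04788 + 0.05320 = 0.122959 m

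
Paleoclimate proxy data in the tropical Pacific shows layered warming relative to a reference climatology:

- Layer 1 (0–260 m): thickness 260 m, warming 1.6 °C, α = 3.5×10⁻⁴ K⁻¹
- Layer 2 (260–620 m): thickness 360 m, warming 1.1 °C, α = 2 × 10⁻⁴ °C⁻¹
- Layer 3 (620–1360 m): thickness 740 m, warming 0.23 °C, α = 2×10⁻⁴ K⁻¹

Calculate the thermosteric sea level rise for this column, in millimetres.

259 mm of thermosteric rise

0–260 m: 1.6 × 260 × 3.5×10⁻⁴ = 0.14560 m
2×10⁻⁴ × 1.1 × 360 = 0.07920 m
Layer 3: 0.23 × 740 × 2×10⁻⁴ = 0.03404 m
Δh = 0.14560 + 0.07920 + 0.03404 = 0.25884 m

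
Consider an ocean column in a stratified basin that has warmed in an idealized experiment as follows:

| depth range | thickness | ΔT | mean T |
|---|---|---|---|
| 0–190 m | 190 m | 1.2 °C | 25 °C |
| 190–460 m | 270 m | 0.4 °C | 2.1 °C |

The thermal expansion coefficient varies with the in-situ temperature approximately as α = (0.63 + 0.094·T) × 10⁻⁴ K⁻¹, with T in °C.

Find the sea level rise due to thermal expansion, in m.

Layer 1: α = (0.63 + 0.094×25)×10⁻⁴ = 2.98×10⁻⁴ K⁻¹
Layer 2: α = (0.63 + 0.094×2.1)×10⁻⁴ = 0.8274×10⁻⁴ K⁻¹
0–190 m: 1.2 × 190 × 2.98×10⁻⁴ = 0.067944 m
270 × 0.8274×10⁻⁴ × 0.4 = 0.00893592 m
Δh = 0.067944 + 0.00893592 = 0.07687992 m

0.0769 m of thermosteric rise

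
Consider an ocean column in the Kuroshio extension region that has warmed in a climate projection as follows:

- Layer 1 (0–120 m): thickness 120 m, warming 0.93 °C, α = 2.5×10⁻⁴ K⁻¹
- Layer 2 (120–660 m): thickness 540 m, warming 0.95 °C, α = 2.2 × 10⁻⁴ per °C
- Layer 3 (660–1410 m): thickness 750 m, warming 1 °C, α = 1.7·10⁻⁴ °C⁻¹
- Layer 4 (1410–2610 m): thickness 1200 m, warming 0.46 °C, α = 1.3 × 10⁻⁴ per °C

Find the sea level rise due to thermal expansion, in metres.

Layer 1: 0.93 × 2.5×10⁻⁴ × 120 = 0.02790 m
2.2×10⁻⁴ × 540 × 0.95 = 0.11286 m
750 × 1 × 1.7×10⁻⁴ = 0.12750 m
Layer 4: 1.3×10⁻⁴ × 1200 × 0.46 = 0.07176 m
Δh = 0.02790 + 0.11286 + 0.12750 + 0.07176 = 0.34002 m

Δh ≈ 0.340 m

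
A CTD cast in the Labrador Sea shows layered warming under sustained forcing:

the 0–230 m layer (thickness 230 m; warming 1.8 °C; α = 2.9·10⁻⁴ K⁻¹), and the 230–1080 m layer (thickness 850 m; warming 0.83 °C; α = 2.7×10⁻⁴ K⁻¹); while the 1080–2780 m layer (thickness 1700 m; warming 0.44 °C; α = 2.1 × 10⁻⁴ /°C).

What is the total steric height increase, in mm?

Δh ≈ 468 mm

0–230 m: 1.8 × 230 × 2.9×10⁻⁴ = 0.12006 m
Layer 2: 850 × 2.7×10⁻⁴ × 0.83 = 0.190485 m
1080–2780 m: 1700 × 0.44 × 2.1×10⁻⁴ = 0.15708 m
Δh = 0.12006 + 0.190485 + 0.15708 = 0.467625 m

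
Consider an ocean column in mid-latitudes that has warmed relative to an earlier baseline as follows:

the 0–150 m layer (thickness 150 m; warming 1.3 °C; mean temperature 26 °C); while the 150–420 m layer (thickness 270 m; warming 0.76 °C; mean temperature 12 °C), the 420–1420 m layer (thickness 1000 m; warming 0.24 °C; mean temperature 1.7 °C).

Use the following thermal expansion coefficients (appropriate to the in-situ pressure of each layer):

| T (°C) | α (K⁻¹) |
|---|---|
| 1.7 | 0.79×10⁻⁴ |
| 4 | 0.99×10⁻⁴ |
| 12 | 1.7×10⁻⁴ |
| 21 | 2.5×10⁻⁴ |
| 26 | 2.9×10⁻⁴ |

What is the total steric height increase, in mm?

Layer 1 at 26 °C → α = 2.9×10⁻⁴ K⁻¹
Layer 2 at 12 °C → α = 1.7×10⁻⁴ K⁻¹
Layer 3 at 1.7 °C → α = 0.79×10⁻⁴ K⁻¹
150 × 1.3 × 2.9×10⁻⁴ = 0.05655 m
150–420 m: 270 × 1.7×10⁻⁴ × 0.76 = 0.034884 m
Layer 3: 1000 × 0.24 × 0.79×10⁻⁴ = 0.01896 m
Δh = 0.05655 + 0.034884 + 0.01896 = 0.110394 m ≈ 110 mm

Δh ≈ 110 mm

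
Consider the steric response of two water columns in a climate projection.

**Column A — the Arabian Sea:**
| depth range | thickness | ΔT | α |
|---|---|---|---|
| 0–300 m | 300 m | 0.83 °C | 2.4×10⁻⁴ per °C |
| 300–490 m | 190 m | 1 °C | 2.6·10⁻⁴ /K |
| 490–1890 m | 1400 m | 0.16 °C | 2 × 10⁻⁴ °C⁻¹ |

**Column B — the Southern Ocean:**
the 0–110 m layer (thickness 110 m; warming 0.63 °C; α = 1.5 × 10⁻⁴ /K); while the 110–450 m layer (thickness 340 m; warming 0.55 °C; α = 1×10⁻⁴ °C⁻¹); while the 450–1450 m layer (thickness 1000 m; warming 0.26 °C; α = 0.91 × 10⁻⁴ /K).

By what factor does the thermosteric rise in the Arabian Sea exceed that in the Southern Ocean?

2.9

A Layer 1: 0.83 × 2.4×10⁻⁴ × 300 = 0.05976 m
A Layer 2: 1 × 190 × 2.6×10⁻⁴ = 0.04940 m
A Layer 3: 2×10⁻⁴ × 0.16 × 1400 = 0.04480 m
A total: 0.15396 m
B 110 × 0.63 × 1.5×10⁻⁴ = 0.010395 m
B Layer 2: 0.55 × 340 × 1×10⁻⁴ = 0.01870 m
B Layer 3: 0.26 × 1000 × 0.91×10⁻⁴ = 0.02366 m
B total: 0.052755 m
Ratio: 0.15396 / 0.052755 ≈ 2.918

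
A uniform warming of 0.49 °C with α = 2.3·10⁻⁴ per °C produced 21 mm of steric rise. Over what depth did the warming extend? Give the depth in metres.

H = Δh/(αΔT) = 0.021 / (2.3×10⁻⁴ × 0.49) ≈ 186.3 m

about 186 m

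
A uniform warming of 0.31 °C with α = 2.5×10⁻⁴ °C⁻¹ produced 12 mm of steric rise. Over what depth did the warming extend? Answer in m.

H = Δh/(αΔT) = 0.012 / (2.5×10⁻⁴ × 0.31) ≈ 154.8 m

155 m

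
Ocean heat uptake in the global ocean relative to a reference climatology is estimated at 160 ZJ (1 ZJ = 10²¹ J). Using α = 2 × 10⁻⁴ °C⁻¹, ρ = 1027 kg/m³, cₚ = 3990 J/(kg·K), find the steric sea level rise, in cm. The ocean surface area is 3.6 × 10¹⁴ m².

Per unit area: Q = 160×10²¹ / (3.6×10¹⁴) ≈ 4.444×10⁸ J/m²
Δh = αQ/(ρcₚ) = 2×10⁻⁴ × 4.444×10⁸ / (1027 × 3990) ≈ 0.02169 m

Δh = 2.2 cm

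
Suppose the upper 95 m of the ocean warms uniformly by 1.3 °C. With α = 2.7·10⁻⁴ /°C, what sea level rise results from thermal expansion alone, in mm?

Δh = αΔT·H = 2.7×10⁻⁴ × 1.3 × 95 = 0.033345 m

33.3 mm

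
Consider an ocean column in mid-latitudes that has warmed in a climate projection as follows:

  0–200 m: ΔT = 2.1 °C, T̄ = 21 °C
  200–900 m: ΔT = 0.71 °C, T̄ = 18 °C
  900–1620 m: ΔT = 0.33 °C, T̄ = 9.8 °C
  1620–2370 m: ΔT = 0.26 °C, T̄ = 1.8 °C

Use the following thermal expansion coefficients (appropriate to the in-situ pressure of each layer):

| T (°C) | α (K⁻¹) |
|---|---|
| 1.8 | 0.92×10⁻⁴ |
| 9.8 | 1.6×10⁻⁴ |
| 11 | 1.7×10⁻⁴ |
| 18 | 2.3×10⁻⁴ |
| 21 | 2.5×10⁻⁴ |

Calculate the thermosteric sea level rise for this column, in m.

about 0.275 m

Layer 1 at 21 °C → α = 2.5×10⁻⁴ K⁻¹
Layer 2 at 18 °C → α = 2.3×10⁻⁴ K⁻¹
Layer 3 at 9.8 °C → α = 1.6×10⁻⁴ K⁻¹
Layer 4 at 1.8 °C → α = 0.92×10⁻⁴ K⁻¹
0–200 m: 2.5×10⁻⁴ × 200 × 2.1 = 0.10500 m
Layer 2: 700 × 2.3×10⁻⁴ × 0.71 = 0.11431 m
900–1620 m: 1.6×10⁻⁴ × 0.33 × 720 = 0.038016 m
0.92×10⁻⁴ × 750 × 0.26 = 0.01794 m
Δh = 0.10500 + 0.11431 + 0.038016 + 0.01794 = 0.275266 m ≈ 0.275 m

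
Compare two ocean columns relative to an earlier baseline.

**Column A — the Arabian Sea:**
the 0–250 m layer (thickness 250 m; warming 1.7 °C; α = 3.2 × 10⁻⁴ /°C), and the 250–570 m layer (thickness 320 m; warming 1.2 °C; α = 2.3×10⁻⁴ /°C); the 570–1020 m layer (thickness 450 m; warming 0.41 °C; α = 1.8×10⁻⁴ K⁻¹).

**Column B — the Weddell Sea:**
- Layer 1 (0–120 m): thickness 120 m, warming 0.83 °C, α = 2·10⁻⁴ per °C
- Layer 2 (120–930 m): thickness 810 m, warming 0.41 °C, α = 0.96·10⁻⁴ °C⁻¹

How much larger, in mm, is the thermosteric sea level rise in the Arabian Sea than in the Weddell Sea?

210 mm

A 1.7 × 3.2×10⁻⁴ × 250 = 0.13600 m
A Layer 2: 2.3×10⁻⁴ × 320 × 1.2 = 0.08832 m
A 450 × 1.8×10⁻⁴ × 0.41 = 0.03321 m
A total: 0.25753 m
B 0–120 m: 2×10⁻⁴ × 0.83 × 120 = 0.01992 m
B 0.96×10⁻⁴ × 810 × 0.41 = 0.0318816 m
B total: 0.0518016 m
Difference: 0.25753 − 0.0518016 = 0.2057284 m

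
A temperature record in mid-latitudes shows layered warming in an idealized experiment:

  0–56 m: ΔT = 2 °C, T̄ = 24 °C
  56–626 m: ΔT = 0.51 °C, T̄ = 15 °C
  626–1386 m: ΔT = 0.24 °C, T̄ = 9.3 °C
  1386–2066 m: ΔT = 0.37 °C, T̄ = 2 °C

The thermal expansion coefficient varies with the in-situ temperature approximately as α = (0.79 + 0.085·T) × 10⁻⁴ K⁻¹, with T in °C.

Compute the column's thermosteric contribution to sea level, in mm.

Layer 1: α = (0.79 + 0.085×24)×10⁻⁴ = 2.83×10⁻⁴ K⁻¹
Layer 2: α = (0.79 + 0.085×15)×10⁻⁴ = 2.065×10⁻⁴ K⁻¹
Layer 3: α = (0.79 + 0.085×9.3)×10⁻⁴ = 1.5805×10⁻⁴ K⁻¹
Layer 4: α = (0.79 + 0.085×2)×10⁻⁴ = 0.96×10⁻⁴ K⁻¹
0–56 m: 56 × 2 × 2.83×10⁻⁴ = 0.031696 m
56–626 m: 570 × 0.51 × 2.065×10⁻⁴ = 0.06002955 m
626–1386 m: 0.24 × 1.5805×10⁻⁴ × 760 = 0.02882832 m
1386–2066 m: 0.37 × 680 × 0.96×10⁻⁴ = 0.0241536 m
Δh = 0.031696 + 0.06002955 + 0.02882832 + 0.0241536 = 0.14470747 m ≈ 140 mm

140 mm of thermosteric rise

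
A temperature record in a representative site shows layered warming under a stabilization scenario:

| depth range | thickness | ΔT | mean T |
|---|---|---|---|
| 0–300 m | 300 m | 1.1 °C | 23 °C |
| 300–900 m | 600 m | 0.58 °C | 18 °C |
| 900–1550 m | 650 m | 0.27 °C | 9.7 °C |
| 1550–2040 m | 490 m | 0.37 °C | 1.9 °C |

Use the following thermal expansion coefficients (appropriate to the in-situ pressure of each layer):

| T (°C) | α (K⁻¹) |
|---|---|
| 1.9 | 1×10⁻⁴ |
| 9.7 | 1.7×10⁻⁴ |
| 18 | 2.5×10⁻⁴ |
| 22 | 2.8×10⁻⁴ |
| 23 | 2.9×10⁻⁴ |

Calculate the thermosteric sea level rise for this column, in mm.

Layer 1 at 23 °C → α = 2.9×10⁻⁴ K⁻¹
Layer 2 at 18 °C → α = 2.5×10⁻⁴ K⁻¹
Layer 3 at 9.7 °C → α = 1.7×10⁻⁴ K⁻¹
Layer 4 at 1.9 °C → α = 1×10⁻⁴ K⁻¹
2.9×10⁻⁴ × 1.1 × 300 = 0.09570 m
300–900 m: 0.58 × 2.5×10⁻⁴ × 600 = 0.08700 m
Layer 3: 1.7×10⁻⁴ × 650 × 0.27 = 0.029835 m
Layer 4: 490 × 1×10⁻⁴ × 0.37 = 0.01813 m
Δh = 0.09570 + 0.08700 + 0.029835 + 0.01813 = 0.230665 m

Δh = 230 mm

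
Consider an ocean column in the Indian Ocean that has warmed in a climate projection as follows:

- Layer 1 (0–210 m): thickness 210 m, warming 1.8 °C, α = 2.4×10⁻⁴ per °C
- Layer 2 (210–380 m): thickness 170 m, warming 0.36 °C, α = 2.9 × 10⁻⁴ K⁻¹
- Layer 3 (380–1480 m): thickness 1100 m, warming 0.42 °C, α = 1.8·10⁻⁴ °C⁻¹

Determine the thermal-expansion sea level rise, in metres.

Δh ≈ 0.19 m

210 × 2.4×10⁻⁴ × 1.8 = 0.09072 m
170 × 2.9×10⁻⁴ × 0.36 = 0.017748 m
380–1480 m: 1100 × 0.42 × 1.8×10⁻⁴ = 0.08316 m
Δh = 0.09072 + 0.017748 + 0.08316 = 0.191628 m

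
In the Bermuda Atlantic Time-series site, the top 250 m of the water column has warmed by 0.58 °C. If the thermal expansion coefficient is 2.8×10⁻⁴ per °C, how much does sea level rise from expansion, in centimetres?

4.06 cm of thermosteric rise

Δh = αΔT·H = 2.8×10⁻⁴ × 0.58 × 250 = 0.04060 m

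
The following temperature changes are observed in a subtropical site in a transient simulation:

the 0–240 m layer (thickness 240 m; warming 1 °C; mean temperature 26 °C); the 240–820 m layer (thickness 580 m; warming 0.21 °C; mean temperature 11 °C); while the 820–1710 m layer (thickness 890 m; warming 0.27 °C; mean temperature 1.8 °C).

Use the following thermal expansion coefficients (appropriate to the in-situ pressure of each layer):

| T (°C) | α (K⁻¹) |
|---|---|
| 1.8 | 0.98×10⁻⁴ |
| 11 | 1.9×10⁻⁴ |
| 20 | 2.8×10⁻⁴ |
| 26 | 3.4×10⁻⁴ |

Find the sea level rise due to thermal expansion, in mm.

Δh = 128 mm

Layer 1 at 26 °C → α = 3.4×10⁻⁴ K⁻¹
Layer 2 at 11 °C → α = 1.9×10⁻⁴ K⁻¹
Layer 3 at 1.8 °C → α = 0.98×10⁻⁴ K⁻¹
0–240 m: 240 × 1 × 3.4×10⁻⁴ = 0.08160 m
1.9×10⁻⁴ × 580 × 0.21 = 0.023142 m
Layer 3: 0.27 × 0.98×10⁻⁴ × 890 = 0.0235494 m
Δh = 0.08160 + 0.023142 + 0.0235494 = 0.1282914 m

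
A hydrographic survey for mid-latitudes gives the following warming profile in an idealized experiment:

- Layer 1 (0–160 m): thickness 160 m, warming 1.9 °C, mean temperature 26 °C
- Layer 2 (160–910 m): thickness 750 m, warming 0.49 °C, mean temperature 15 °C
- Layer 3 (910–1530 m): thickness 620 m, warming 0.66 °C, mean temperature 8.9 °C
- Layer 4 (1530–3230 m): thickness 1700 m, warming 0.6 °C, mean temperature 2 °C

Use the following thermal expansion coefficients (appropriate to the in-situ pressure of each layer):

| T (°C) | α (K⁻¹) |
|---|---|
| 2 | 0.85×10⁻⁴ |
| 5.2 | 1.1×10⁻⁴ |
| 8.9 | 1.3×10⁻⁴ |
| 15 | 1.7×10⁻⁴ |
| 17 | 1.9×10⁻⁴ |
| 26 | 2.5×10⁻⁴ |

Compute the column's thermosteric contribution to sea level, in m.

0.278 m

Layer 1 at 26 °C → α = 2.5×10⁻⁴ K⁻¹
Layer 2 at 15 °C → α = 1.7×10⁻⁴ K⁻¹
Layer 3 at 8.9 °C → α = 1.3×10⁻⁴ K⁻¹
Layer 4 at 2 °C → α = 0.85×10⁻⁴ K⁻¹
Layer 1: 160 × 2.5×10⁻⁴ × 1.9 = 0.07600 m
750 × 0.49 × 1.7×10⁻⁴ = 0.062475 m
Layer 3: 620 × 1.3×10⁻⁴ × 0.66 = 0.053196 m
1700 × 0.6 × 0.85×10⁻⁴ = 0.08670 m
Δh = 0.07600 + 0.062475 + 0.053196 + 0.08670 = 0.278371 m ≈ 0.278 m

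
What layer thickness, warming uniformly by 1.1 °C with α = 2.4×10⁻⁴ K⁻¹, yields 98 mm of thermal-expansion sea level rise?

about 370 m

H = Δh/(αΔT) = 0.098 / (2.4×10⁻⁴ × 1.1) ≈ 371.2 m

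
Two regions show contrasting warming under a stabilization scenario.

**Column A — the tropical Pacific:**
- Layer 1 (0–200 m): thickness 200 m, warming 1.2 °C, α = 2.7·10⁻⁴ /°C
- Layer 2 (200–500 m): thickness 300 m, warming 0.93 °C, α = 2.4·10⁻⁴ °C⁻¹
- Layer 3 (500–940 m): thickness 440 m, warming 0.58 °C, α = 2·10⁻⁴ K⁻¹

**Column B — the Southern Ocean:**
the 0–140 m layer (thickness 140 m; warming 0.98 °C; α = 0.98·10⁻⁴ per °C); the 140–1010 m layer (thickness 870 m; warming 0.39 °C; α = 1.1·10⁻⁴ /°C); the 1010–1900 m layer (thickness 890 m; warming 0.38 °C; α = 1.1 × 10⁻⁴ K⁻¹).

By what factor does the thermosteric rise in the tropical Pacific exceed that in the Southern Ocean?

≈ 2.1×

A Layer 1: 2.7×10⁻⁴ × 200 × 1.2 = 0.06480 m
A 300 × 0.93 × 2.4×10⁻⁴ = 0.06696 m
A 500–940 m: 2×10⁻⁴ × 0.58 × 440 = 0.05104 m
A total: 0.18280 m
B 0.98 × 0.98×10⁻⁴ × 140 = 0.0134456 m
B 870 × 0.39 × 1.1×10⁻⁴ = 0.037323 m
B 1010–1900 m: 1.1×10⁻⁴ × 890 × 0.38 = 0.037202 m
B total: 0.0879706 m
Ratio: 0.18280 / 0.0879706 ≈ 2.078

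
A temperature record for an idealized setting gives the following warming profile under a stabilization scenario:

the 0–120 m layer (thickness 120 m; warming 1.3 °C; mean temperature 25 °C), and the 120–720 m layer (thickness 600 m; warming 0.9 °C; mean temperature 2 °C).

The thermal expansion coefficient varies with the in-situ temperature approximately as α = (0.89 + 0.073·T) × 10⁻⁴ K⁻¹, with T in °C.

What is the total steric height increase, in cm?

9.8 cm of thermosteric rise

Layer 1: α = (0.89 + 0.073×25)×10⁻⁴ = 2.715×10⁻⁴ K⁻¹
Layer 2: α = (0.89 + 0.073×2)×10⁻⁴ = 1.036×10⁻⁴ K⁻¹
2.715×10⁻⁴ × 120 × 1.3 = 0.042354 m
Layer 2: 0.9 × 1.036×10⁻⁴ × 600 = 0.055944 m
Δh = 0.042354 + 0.055944 = 0.098298 m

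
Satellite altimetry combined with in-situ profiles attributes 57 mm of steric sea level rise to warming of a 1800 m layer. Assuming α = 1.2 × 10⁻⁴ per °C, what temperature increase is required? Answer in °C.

ΔT = Δh/(αH) = 0.057 / (1.2×10⁻⁴ × 1800) ≈ 0.2639 °C

about 0.264 °C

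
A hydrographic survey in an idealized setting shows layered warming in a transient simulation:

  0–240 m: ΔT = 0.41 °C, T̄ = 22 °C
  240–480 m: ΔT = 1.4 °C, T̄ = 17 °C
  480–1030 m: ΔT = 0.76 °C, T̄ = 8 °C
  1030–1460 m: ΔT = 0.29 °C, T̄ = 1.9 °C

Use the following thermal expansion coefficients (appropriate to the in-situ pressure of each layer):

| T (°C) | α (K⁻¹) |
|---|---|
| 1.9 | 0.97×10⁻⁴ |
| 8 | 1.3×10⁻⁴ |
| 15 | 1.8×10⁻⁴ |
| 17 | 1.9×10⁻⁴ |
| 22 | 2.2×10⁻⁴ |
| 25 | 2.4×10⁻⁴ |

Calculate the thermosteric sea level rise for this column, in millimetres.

Layer 1 at 22 °C → α = 2.2×10⁻⁴ K⁻¹
Layer 2 at 17 °C → α = 1.9×10⁻⁴ K⁻¹
Layer 3 at 8 °C → α = 1.3×10⁻⁴ K⁻¹
Layer 4 at 1.9 °C → α = 0.97×10⁻⁴ K⁻¹
0–240 m: 240 × 2.2×10⁻⁴ × 0.41 = 0.021648 m
240–480 m: 1.4 × 1.9×10⁻⁴ × 240 = 0.06384 m
550 × 1.3×10⁻⁴ × 0.76 = 0.05434 m
Layer 4: 0.97×10⁻⁴ × 0.29 × 430 = 0.0120959 m
Δh = 0.021648 + 0.06384 + 0.05434 + 0.0120959 = 0.1519239 m ≈ 152 mm

Δh ≈ 152 mm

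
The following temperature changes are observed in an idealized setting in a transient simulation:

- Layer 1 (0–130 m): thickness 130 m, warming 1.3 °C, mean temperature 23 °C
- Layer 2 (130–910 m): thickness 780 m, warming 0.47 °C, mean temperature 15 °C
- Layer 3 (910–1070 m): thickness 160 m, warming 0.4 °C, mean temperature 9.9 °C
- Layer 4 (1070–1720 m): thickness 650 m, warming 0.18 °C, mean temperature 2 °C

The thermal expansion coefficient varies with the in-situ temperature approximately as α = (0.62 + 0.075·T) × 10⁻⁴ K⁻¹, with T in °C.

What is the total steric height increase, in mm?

about 121 mm

Layer 1: α = (0.62 + 0.075×23)×10⁻⁴ = 2.345×10⁻⁴ K⁻¹
Layer 2: α = (0.62 + 0.075×15)×10⁻⁴ = 1.745×10⁻⁴ K⁻¹
Layer 3: α = (0.62 + 0.075×9.9)×10⁻⁴ = 1.3625×10⁻⁴ K⁻¹
Layer 4: α = (0.62 + 0.075×2)×10⁻⁴ = 0.77×10⁻⁴ K⁻¹
Layer 1: 130 × 2.345×10⁻⁴ × 1.3 = 0.0396305 m
780 × 1.745×10⁻⁴ × 0.47 = 0.0639717 m
Layer 3: 0.4 × 1.3625×10⁻⁴ × 160 = 0.00872 m
650 × 0.18 × 0.77×10⁻⁴ = 0.009009 m
Δh = 0.0396305 + 0.0639717 + 0.00872 + 0.009009 = 0.1213312 m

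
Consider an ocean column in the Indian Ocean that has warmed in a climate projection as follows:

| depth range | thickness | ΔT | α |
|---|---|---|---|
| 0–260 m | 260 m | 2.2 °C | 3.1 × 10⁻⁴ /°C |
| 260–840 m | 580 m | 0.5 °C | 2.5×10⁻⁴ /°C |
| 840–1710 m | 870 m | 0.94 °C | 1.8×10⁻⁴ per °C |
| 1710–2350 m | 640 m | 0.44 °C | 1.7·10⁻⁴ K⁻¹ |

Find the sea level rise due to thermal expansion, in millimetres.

445 mm

Layer 1: 3.1×10⁻⁴ × 260 × 2.2 = 0.17732 m
260–840 m: 580 × 0.5 × 2.5×10⁻⁴ = 0.07250 m
1.8×10⁻⁴ × 0.94 × 870 = 0.147204 m
Layer 4: 640 × 1.7×10⁻⁴ × 0.44 = 0.047872 m
Δh = 0.17732 + 0.07250 + 0.147204 + 0.047872 = 0.444896 m ≈ 445 mm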